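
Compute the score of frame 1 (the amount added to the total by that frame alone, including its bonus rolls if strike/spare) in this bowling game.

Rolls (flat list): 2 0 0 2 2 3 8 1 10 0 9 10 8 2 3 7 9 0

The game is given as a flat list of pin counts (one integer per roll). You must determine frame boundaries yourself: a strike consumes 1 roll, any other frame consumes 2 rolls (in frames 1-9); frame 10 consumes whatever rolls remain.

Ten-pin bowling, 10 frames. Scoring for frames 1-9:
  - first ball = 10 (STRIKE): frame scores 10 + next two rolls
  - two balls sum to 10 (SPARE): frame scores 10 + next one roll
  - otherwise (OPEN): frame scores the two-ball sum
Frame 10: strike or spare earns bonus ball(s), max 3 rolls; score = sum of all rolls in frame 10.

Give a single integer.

Answer: 2

Derivation:
Frame 1: OPEN (2+0=2). Cumulative: 2
Frame 2: OPEN (0+2=2). Cumulative: 4
Frame 3: OPEN (2+3=5). Cumulative: 9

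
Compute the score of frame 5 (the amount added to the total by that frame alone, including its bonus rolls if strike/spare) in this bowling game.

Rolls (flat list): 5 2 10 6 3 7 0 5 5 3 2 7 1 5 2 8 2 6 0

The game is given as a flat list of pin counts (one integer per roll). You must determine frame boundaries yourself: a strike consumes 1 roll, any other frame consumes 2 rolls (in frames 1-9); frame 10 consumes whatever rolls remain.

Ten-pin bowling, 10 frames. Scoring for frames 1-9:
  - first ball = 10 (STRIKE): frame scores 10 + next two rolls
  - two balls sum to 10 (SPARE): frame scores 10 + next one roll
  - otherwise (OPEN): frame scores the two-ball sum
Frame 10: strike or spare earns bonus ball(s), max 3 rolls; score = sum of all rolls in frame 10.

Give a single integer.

Frame 1: OPEN (5+2=7). Cumulative: 7
Frame 2: STRIKE. 10 + next two rolls (6+3) = 19. Cumulative: 26
Frame 3: OPEN (6+3=9). Cumulative: 35
Frame 4: OPEN (7+0=7). Cumulative: 42
Frame 5: SPARE (5+5=10). 10 + next roll (3) = 13. Cumulative: 55
Frame 6: OPEN (3+2=5). Cumulative: 60
Frame 7: OPEN (7+1=8). Cumulative: 68

Answer: 13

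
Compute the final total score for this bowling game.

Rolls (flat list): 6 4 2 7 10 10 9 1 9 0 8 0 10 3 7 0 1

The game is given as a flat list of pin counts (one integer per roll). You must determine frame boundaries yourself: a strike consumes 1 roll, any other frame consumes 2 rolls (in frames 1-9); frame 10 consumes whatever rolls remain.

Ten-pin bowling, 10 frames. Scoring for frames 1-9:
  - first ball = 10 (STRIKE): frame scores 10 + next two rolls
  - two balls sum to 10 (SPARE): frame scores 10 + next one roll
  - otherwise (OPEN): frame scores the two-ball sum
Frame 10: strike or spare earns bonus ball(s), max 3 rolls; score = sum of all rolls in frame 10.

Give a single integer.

Frame 1: SPARE (6+4=10). 10 + next roll (2) = 12. Cumulative: 12
Frame 2: OPEN (2+7=9). Cumulative: 21
Frame 3: STRIKE. 10 + next two rolls (10+9) = 29. Cumulative: 50
Frame 4: STRIKE. 10 + next two rolls (9+1) = 20. Cumulative: 70
Frame 5: SPARE (9+1=10). 10 + next roll (9) = 19. Cumulative: 89
Frame 6: OPEN (9+0=9). Cumulative: 98
Frame 7: OPEN (8+0=8). Cumulative: 106
Frame 8: STRIKE. 10 + next two rolls (3+7) = 20. Cumulative: 126
Frame 9: SPARE (3+7=10). 10 + next roll (0) = 10. Cumulative: 136
Frame 10: OPEN. Sum of all frame-10 rolls (0+1) = 1. Cumulative: 137

Answer: 137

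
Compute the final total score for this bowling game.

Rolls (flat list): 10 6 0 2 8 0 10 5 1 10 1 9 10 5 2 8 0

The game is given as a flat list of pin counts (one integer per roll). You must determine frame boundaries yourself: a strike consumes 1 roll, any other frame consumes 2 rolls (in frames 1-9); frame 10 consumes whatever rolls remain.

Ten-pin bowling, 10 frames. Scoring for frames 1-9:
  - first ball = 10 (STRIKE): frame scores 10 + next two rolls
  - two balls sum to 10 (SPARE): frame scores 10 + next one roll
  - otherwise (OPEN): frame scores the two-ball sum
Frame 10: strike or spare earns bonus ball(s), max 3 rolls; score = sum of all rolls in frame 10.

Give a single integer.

Answer: 125

Derivation:
Frame 1: STRIKE. 10 + next two rolls (6+0) = 16. Cumulative: 16
Frame 2: OPEN (6+0=6). Cumulative: 22
Frame 3: SPARE (2+8=10). 10 + next roll (0) = 10. Cumulative: 32
Frame 4: SPARE (0+10=10). 10 + next roll (5) = 15. Cumulative: 47
Frame 5: OPEN (5+1=6). Cumulative: 53
Frame 6: STRIKE. 10 + next two rolls (1+9) = 20. Cumulative: 73
Frame 7: SPARE (1+9=10). 10 + next roll (10) = 20. Cumulative: 93
Frame 8: STRIKE. 10 + next two rolls (5+2) = 17. Cumulative: 110
Frame 9: OPEN (5+2=7). Cumulative: 117
Frame 10: OPEN. Sum of all frame-10 rolls (8+0) = 8. Cumulative: 125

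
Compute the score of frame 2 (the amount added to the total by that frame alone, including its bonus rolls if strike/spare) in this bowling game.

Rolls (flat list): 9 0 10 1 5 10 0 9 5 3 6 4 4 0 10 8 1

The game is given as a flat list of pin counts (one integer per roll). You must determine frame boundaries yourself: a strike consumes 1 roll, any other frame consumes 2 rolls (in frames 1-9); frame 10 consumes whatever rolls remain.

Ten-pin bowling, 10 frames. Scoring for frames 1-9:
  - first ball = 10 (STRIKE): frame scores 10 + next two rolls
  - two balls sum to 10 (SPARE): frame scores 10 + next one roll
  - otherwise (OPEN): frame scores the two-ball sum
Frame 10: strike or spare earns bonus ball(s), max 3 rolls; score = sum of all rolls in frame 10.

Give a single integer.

Answer: 16

Derivation:
Frame 1: OPEN (9+0=9). Cumulative: 9
Frame 2: STRIKE. 10 + next two rolls (1+5) = 16. Cumulative: 25
Frame 3: OPEN (1+5=6). Cumulative: 31
Frame 4: STRIKE. 10 + next two rolls (0+9) = 19. Cumulative: 50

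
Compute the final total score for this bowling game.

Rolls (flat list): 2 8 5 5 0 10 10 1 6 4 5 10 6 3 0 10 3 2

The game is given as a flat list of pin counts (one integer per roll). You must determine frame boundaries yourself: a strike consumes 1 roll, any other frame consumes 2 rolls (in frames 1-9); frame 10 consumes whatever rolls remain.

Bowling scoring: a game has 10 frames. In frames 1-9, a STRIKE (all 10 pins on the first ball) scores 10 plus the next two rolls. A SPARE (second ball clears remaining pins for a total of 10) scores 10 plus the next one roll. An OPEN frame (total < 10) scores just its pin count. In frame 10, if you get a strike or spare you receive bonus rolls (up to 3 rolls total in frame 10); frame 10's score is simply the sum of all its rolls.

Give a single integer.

Frame 1: SPARE (2+8=10). 10 + next roll (5) = 15. Cumulative: 15
Frame 2: SPARE (5+5=10). 10 + next roll (0) = 10. Cumulative: 25
Frame 3: SPARE (0+10=10). 10 + next roll (10) = 20. Cumulative: 45
Frame 4: STRIKE. 10 + next two rolls (1+6) = 17. Cumulative: 62
Frame 5: OPEN (1+6=7). Cumulative: 69
Frame 6: OPEN (4+5=9). Cumulative: 78
Frame 7: STRIKE. 10 + next two rolls (6+3) = 19. Cumulative: 97
Frame 8: OPEN (6+3=9). Cumulative: 106
Frame 9: SPARE (0+10=10). 10 + next roll (3) = 13. Cumulative: 119
Frame 10: OPEN. Sum of all frame-10 rolls (3+2) = 5. Cumulative: 124

Answer: 124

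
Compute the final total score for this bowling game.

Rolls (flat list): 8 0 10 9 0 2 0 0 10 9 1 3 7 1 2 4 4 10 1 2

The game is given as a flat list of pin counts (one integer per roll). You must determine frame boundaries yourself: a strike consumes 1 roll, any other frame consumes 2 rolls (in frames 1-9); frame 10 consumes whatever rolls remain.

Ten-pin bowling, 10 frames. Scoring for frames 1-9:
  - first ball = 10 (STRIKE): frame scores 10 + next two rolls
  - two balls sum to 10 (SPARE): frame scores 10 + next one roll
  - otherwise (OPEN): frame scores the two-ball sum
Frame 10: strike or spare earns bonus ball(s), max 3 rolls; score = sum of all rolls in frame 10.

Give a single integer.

Frame 1: OPEN (8+0=8). Cumulative: 8
Frame 2: STRIKE. 10 + next two rolls (9+0) = 19. Cumulative: 27
Frame 3: OPEN (9+0=9). Cumulative: 36
Frame 4: OPEN (2+0=2). Cumulative: 38
Frame 5: SPARE (0+10=10). 10 + next roll (9) = 19. Cumulative: 57
Frame 6: SPARE (9+1=10). 10 + next roll (3) = 13. Cumulative: 70
Frame 7: SPARE (3+7=10). 10 + next roll (1) = 11. Cumulative: 81
Frame 8: OPEN (1+2=3). Cumulative: 84
Frame 9: OPEN (4+4=8). Cumulative: 92
Frame 10: STRIKE. Sum of all frame-10 rolls (10+1+2) = 13. Cumulative: 105

Answer: 105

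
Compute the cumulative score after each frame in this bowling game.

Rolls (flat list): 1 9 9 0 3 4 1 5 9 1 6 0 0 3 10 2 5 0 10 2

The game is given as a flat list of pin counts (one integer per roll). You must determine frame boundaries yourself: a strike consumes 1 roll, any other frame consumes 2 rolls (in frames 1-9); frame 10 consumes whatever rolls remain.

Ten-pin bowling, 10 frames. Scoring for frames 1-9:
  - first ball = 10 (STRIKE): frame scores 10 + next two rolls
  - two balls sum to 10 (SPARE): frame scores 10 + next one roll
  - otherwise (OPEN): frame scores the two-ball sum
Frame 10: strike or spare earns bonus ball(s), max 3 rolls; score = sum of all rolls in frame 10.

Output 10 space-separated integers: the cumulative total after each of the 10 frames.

Frame 1: SPARE (1+9=10). 10 + next roll (9) = 19. Cumulative: 19
Frame 2: OPEN (9+0=9). Cumulative: 28
Frame 3: OPEN (3+4=7). Cumulative: 35
Frame 4: OPEN (1+5=6). Cumulative: 41
Frame 5: SPARE (9+1=10). 10 + next roll (6) = 16. Cumulative: 57
Frame 6: OPEN (6+0=6). Cumulative: 63
Frame 7: OPEN (0+3=3). Cumulative: 66
Frame 8: STRIKE. 10 + next two rolls (2+5) = 17. Cumulative: 83
Frame 9: OPEN (2+5=7). Cumulative: 90
Frame 10: SPARE. Sum of all frame-10 rolls (0+10+2) = 12. Cumulative: 102

Answer: 19 28 35 41 57 63 66 83 90 102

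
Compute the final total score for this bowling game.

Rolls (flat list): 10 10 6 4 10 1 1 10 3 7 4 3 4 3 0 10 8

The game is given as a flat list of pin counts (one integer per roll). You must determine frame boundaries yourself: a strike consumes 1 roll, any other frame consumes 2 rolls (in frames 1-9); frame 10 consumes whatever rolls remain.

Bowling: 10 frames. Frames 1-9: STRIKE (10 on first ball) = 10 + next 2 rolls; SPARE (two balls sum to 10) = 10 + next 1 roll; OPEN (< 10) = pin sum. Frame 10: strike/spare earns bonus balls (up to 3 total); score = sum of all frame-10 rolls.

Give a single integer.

Frame 1: STRIKE. 10 + next two rolls (10+6) = 26. Cumulative: 26
Frame 2: STRIKE. 10 + next two rolls (6+4) = 20. Cumulative: 46
Frame 3: SPARE (6+4=10). 10 + next roll (10) = 20. Cumulative: 66
Frame 4: STRIKE. 10 + next two rolls (1+1) = 12. Cumulative: 78
Frame 5: OPEN (1+1=2). Cumulative: 80
Frame 6: STRIKE. 10 + next two rolls (3+7) = 20. Cumulative: 100
Frame 7: SPARE (3+7=10). 10 + next roll (4) = 14. Cumulative: 114
Frame 8: OPEN (4+3=7). Cumulative: 121
Frame 9: OPEN (4+3=7). Cumulative: 128
Frame 10: SPARE. Sum of all frame-10 rolls (0+10+8) = 18. Cumulative: 146

Answer: 146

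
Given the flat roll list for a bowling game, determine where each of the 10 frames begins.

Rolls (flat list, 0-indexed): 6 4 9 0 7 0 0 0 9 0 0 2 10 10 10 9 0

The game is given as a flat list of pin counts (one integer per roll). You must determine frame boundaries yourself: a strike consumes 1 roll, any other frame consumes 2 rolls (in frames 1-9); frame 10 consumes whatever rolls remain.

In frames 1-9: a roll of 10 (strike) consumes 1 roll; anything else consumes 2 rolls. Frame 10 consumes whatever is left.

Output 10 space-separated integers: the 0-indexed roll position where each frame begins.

Answer: 0 2 4 6 8 10 12 13 14 15

Derivation:
Frame 1 starts at roll index 0: rolls=6,4 (sum=10), consumes 2 rolls
Frame 2 starts at roll index 2: rolls=9,0 (sum=9), consumes 2 rolls
Frame 3 starts at roll index 4: rolls=7,0 (sum=7), consumes 2 rolls
Frame 4 starts at roll index 6: rolls=0,0 (sum=0), consumes 2 rolls
Frame 5 starts at roll index 8: rolls=9,0 (sum=9), consumes 2 rolls
Frame 6 starts at roll index 10: rolls=0,2 (sum=2), consumes 2 rolls
Frame 7 starts at roll index 12: roll=10 (strike), consumes 1 roll
Frame 8 starts at roll index 13: roll=10 (strike), consumes 1 roll
Frame 9 starts at roll index 14: roll=10 (strike), consumes 1 roll
Frame 10 starts at roll index 15: 2 remaining rolls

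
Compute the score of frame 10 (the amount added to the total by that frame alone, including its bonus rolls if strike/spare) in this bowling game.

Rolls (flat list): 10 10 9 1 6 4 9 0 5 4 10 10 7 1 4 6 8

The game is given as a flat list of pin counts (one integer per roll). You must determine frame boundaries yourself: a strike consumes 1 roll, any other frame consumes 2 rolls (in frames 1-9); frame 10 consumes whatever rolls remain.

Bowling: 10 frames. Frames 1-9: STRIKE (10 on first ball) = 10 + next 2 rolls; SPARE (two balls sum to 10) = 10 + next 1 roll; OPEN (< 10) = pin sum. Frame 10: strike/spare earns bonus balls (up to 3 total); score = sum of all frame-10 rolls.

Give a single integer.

Answer: 18

Derivation:
Frame 1: STRIKE. 10 + next two rolls (10+9) = 29. Cumulative: 29
Frame 2: STRIKE. 10 + next two rolls (9+1) = 20. Cumulative: 49
Frame 3: SPARE (9+1=10). 10 + next roll (6) = 16. Cumulative: 65
Frame 4: SPARE (6+4=10). 10 + next roll (9) = 19. Cumulative: 84
Frame 5: OPEN (9+0=9). Cumulative: 93
Frame 6: OPEN (5+4=9). Cumulative: 102
Frame 7: STRIKE. 10 + next two rolls (10+7) = 27. Cumulative: 129
Frame 8: STRIKE. 10 + next two rolls (7+1) = 18. Cumulative: 147
Frame 9: OPEN (7+1=8). Cumulative: 155
Frame 10: SPARE. Sum of all frame-10 rolls (4+6+8) = 18. Cumulative: 173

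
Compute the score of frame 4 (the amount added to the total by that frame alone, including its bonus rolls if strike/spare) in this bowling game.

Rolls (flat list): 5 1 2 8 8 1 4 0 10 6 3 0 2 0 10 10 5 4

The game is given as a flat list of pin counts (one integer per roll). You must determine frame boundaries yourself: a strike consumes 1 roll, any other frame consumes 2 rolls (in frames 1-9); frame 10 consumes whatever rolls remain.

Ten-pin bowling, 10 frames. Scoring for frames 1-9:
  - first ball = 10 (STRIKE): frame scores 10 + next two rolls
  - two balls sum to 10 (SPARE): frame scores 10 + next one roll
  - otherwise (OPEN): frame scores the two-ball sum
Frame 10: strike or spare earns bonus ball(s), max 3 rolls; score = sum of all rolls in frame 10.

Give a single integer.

Frame 1: OPEN (5+1=6). Cumulative: 6
Frame 2: SPARE (2+8=10). 10 + next roll (8) = 18. Cumulative: 24
Frame 3: OPEN (8+1=9). Cumulative: 33
Frame 4: OPEN (4+0=4). Cumulative: 37
Frame 5: STRIKE. 10 + next two rolls (6+3) = 19. Cumulative: 56
Frame 6: OPEN (6+3=9). Cumulative: 65

Answer: 4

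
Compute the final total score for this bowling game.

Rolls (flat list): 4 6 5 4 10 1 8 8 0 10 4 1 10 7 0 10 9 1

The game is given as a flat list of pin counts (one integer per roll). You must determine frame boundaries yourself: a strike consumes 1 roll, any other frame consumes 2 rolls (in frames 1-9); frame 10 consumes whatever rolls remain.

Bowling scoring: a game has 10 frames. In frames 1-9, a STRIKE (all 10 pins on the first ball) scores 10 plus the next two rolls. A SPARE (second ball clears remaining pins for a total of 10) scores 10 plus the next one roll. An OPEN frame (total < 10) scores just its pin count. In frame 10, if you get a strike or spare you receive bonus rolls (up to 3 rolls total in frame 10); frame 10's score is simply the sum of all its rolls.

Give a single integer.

Answer: 124

Derivation:
Frame 1: SPARE (4+6=10). 10 + next roll (5) = 15. Cumulative: 15
Frame 2: OPEN (5+4=9). Cumulative: 24
Frame 3: STRIKE. 10 + next two rolls (1+8) = 19. Cumulative: 43
Frame 4: OPEN (1+8=9). Cumulative: 52
Frame 5: OPEN (8+0=8). Cumulative: 60
Frame 6: STRIKE. 10 + next two rolls (4+1) = 15. Cumulative: 75
Frame 7: OPEN (4+1=5). Cumulative: 80
Frame 8: STRIKE. 10 + next two rolls (7+0) = 17. Cumulative: 97
Frame 9: OPEN (7+0=7). Cumulative: 104
Frame 10: STRIKE. Sum of all frame-10 rolls (10+9+1) = 20. Cumulative: 124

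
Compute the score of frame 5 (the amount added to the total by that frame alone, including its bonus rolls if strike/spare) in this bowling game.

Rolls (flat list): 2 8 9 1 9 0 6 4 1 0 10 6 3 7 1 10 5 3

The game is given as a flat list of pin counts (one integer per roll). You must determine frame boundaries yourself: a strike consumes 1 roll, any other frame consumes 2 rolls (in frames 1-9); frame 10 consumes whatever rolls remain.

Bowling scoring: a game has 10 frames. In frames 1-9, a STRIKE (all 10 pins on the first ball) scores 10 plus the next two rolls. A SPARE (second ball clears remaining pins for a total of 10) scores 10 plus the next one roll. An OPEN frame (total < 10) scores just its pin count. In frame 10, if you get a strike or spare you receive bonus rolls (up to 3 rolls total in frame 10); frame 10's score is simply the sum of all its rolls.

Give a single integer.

Frame 1: SPARE (2+8=10). 10 + next roll (9) = 19. Cumulative: 19
Frame 2: SPARE (9+1=10). 10 + next roll (9) = 19. Cumulative: 38
Frame 3: OPEN (9+0=9). Cumulative: 47
Frame 4: SPARE (6+4=10). 10 + next roll (1) = 11. Cumulative: 58
Frame 5: OPEN (1+0=1). Cumulative: 59
Frame 6: STRIKE. 10 + next two rolls (6+3) = 19. Cumulative: 78
Frame 7: OPEN (6+3=9). Cumulative: 87

Answer: 1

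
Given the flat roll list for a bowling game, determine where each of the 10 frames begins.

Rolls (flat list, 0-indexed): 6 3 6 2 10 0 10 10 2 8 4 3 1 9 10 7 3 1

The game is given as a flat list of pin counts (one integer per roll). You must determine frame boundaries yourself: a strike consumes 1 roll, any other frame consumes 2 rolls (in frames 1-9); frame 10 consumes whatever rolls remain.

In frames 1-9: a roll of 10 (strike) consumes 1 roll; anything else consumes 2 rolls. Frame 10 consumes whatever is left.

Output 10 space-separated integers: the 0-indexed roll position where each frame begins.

Frame 1 starts at roll index 0: rolls=6,3 (sum=9), consumes 2 rolls
Frame 2 starts at roll index 2: rolls=6,2 (sum=8), consumes 2 rolls
Frame 3 starts at roll index 4: roll=10 (strike), consumes 1 roll
Frame 4 starts at roll index 5: rolls=0,10 (sum=10), consumes 2 rolls
Frame 5 starts at roll index 7: roll=10 (strike), consumes 1 roll
Frame 6 starts at roll index 8: rolls=2,8 (sum=10), consumes 2 rolls
Frame 7 starts at roll index 10: rolls=4,3 (sum=7), consumes 2 rolls
Frame 8 starts at roll index 12: rolls=1,9 (sum=10), consumes 2 rolls
Frame 9 starts at roll index 14: roll=10 (strike), consumes 1 roll
Frame 10 starts at roll index 15: 3 remaining rolls

Answer: 0 2 4 5 7 8 10 12 14 15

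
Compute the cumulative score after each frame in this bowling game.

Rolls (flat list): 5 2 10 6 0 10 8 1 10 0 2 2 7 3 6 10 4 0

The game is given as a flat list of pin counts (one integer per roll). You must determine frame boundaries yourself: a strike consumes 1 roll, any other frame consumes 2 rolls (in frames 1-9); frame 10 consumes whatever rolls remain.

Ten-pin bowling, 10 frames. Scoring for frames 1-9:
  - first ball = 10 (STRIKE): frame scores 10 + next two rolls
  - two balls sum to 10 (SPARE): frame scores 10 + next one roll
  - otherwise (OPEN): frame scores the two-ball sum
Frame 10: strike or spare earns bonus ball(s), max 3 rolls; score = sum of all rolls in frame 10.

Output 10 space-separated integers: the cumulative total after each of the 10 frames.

Frame 1: OPEN (5+2=7). Cumulative: 7
Frame 2: STRIKE. 10 + next two rolls (6+0) = 16. Cumulative: 23
Frame 3: OPEN (6+0=6). Cumulative: 29
Frame 4: STRIKE. 10 + next two rolls (8+1) = 19. Cumulative: 48
Frame 5: OPEN (8+1=9). Cumulative: 57
Frame 6: STRIKE. 10 + next two rolls (0+2) = 12. Cumulative: 69
Frame 7: OPEN (0+2=2). Cumulative: 71
Frame 8: OPEN (2+7=9). Cumulative: 80
Frame 9: OPEN (3+6=9). Cumulative: 89
Frame 10: STRIKE. Sum of all frame-10 rolls (10+4+0) = 14. Cumulative: 103

Answer: 7 23 29 48 57 69 71 80 89 103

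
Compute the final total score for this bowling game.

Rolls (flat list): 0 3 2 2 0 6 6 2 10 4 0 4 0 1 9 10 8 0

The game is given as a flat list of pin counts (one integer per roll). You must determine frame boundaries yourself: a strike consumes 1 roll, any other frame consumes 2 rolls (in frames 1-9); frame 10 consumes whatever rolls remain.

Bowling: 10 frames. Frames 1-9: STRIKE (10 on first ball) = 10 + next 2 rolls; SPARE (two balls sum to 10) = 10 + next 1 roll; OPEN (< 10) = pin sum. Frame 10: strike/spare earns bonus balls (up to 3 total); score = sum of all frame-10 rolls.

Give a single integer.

Answer: 89

Derivation:
Frame 1: OPEN (0+3=3). Cumulative: 3
Frame 2: OPEN (2+2=4). Cumulative: 7
Frame 3: OPEN (0+6=6). Cumulative: 13
Frame 4: OPEN (6+2=8). Cumulative: 21
Frame 5: STRIKE. 10 + next two rolls (4+0) = 14. Cumulative: 35
Frame 6: OPEN (4+0=4). Cumulative: 39
Frame 7: OPEN (4+0=4). Cumulative: 43
Frame 8: SPARE (1+9=10). 10 + next roll (10) = 20. Cumulative: 63
Frame 9: STRIKE. 10 + next two rolls (8+0) = 18. Cumulative: 81
Frame 10: OPEN. Sum of all frame-10 rolls (8+0) = 8. Cumulative: 89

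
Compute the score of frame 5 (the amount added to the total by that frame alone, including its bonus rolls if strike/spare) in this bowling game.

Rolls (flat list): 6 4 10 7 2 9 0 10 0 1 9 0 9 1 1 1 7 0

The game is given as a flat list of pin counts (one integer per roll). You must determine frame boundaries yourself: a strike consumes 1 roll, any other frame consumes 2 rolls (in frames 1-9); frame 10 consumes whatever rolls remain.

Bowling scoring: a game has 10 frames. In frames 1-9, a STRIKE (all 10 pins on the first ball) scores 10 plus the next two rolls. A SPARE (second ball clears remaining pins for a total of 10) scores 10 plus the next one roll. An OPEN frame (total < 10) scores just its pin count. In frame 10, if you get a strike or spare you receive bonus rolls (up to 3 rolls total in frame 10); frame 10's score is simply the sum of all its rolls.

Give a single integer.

Answer: 11

Derivation:
Frame 1: SPARE (6+4=10). 10 + next roll (10) = 20. Cumulative: 20
Frame 2: STRIKE. 10 + next two rolls (7+2) = 19. Cumulative: 39
Frame 3: OPEN (7+2=9). Cumulative: 48
Frame 4: OPEN (9+0=9). Cumulative: 57
Frame 5: STRIKE. 10 + next two rolls (0+1) = 11. Cumulative: 68
Frame 6: OPEN (0+1=1). Cumulative: 69
Frame 7: OPEN (9+0=9). Cumulative: 78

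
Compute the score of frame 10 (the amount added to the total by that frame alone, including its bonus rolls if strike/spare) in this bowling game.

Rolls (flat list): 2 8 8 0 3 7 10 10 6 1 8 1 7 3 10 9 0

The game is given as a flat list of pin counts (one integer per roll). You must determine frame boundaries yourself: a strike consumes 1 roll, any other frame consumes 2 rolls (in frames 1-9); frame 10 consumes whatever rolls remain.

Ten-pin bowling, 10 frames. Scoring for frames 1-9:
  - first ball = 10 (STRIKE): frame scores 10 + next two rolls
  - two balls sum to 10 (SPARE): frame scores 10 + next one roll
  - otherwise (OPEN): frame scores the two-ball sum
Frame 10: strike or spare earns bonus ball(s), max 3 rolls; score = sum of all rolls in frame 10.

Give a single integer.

Answer: 9

Derivation:
Frame 1: SPARE (2+8=10). 10 + next roll (8) = 18. Cumulative: 18
Frame 2: OPEN (8+0=8). Cumulative: 26
Frame 3: SPARE (3+7=10). 10 + next roll (10) = 20. Cumulative: 46
Frame 4: STRIKE. 10 + next two rolls (10+6) = 26. Cumulative: 72
Frame 5: STRIKE. 10 + next two rolls (6+1) = 17. Cumulative: 89
Frame 6: OPEN (6+1=7). Cumulative: 96
Frame 7: OPEN (8+1=9). Cumulative: 105
Frame 8: SPARE (7+3=10). 10 + next roll (10) = 20. Cumulative: 125
Frame 9: STRIKE. 10 + next two rolls (9+0) = 19. Cumulative: 144
Frame 10: OPEN. Sum of all frame-10 rolls (9+0) = 9. Cumulative: 153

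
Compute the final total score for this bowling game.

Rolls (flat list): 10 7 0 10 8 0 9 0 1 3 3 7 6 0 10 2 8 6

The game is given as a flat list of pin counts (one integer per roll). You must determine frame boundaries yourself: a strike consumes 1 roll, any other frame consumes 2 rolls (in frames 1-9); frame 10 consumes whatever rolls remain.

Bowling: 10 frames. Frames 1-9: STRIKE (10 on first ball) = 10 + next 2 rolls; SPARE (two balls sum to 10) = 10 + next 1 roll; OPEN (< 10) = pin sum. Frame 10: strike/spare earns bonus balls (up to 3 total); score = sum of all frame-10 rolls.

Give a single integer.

Frame 1: STRIKE. 10 + next two rolls (7+0) = 17. Cumulative: 17
Frame 2: OPEN (7+0=7). Cumulative: 24
Frame 3: STRIKE. 10 + next two rolls (8+0) = 18. Cumulative: 42
Frame 4: OPEN (8+0=8). Cumulative: 50
Frame 5: OPEN (9+0=9). Cumulative: 59
Frame 6: OPEN (1+3=4). Cumulative: 63
Frame 7: SPARE (3+7=10). 10 + next roll (6) = 16. Cumulative: 79
Frame 8: OPEN (6+0=6). Cumulative: 85
Frame 9: STRIKE. 10 + next two rolls (2+8) = 20. Cumulative: 105
Frame 10: SPARE. Sum of all frame-10 rolls (2+8+6) = 16. Cumulative: 121

Answer: 121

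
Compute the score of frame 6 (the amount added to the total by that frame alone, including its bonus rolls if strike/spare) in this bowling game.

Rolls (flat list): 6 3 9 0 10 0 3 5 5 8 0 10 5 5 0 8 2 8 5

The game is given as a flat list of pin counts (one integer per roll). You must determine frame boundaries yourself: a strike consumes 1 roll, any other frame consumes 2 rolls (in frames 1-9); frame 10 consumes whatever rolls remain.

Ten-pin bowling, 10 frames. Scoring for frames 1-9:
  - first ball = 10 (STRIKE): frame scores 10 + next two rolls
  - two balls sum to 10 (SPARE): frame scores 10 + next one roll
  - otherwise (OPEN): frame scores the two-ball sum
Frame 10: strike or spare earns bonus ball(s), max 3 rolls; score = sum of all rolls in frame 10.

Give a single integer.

Frame 1: OPEN (6+3=9). Cumulative: 9
Frame 2: OPEN (9+0=9). Cumulative: 18
Frame 3: STRIKE. 10 + next two rolls (0+3) = 13. Cumulative: 31
Frame 4: OPEN (0+3=3). Cumulative: 34
Frame 5: SPARE (5+5=10). 10 + next roll (8) = 18. Cumulative: 52
Frame 6: OPEN (8+0=8). Cumulative: 60
Frame 7: STRIKE. 10 + next two rolls (5+5) = 20. Cumulative: 80
Frame 8: SPARE (5+5=10). 10 + next roll (0) = 10. Cumulative: 90

Answer: 8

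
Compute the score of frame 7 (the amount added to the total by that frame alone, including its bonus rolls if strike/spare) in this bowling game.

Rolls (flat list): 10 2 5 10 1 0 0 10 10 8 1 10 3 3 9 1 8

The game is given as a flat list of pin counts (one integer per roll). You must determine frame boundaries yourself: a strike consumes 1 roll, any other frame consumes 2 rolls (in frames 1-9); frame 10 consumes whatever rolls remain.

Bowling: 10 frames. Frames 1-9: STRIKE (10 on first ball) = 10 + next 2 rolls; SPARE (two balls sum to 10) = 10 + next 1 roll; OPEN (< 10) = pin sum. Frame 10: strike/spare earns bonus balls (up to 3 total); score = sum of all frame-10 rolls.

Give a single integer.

Frame 1: STRIKE. 10 + next two rolls (2+5) = 17. Cumulative: 17
Frame 2: OPEN (2+5=7). Cumulative: 24
Frame 3: STRIKE. 10 + next two rolls (1+0) = 11. Cumulative: 35
Frame 4: OPEN (1+0=1). Cumulative: 36
Frame 5: SPARE (0+10=10). 10 + next roll (10) = 20. Cumulative: 56
Frame 6: STRIKE. 10 + next two rolls (8+1) = 19. Cumulative: 75
Frame 7: OPEN (8+1=9). Cumulative: 84
Frame 8: STRIKE. 10 + next two rolls (3+3) = 16. Cumulative: 100
Frame 9: OPEN (3+3=6). Cumulative: 106

Answer: 9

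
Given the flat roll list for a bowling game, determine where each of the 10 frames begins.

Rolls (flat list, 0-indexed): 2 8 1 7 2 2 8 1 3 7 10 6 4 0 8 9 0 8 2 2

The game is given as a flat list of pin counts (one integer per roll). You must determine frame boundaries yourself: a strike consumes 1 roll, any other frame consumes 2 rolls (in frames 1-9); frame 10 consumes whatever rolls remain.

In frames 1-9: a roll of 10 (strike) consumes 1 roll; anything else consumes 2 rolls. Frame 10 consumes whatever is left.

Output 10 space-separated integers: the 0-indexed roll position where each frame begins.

Frame 1 starts at roll index 0: rolls=2,8 (sum=10), consumes 2 rolls
Frame 2 starts at roll index 2: rolls=1,7 (sum=8), consumes 2 rolls
Frame 3 starts at roll index 4: rolls=2,2 (sum=4), consumes 2 rolls
Frame 4 starts at roll index 6: rolls=8,1 (sum=9), consumes 2 rolls
Frame 5 starts at roll index 8: rolls=3,7 (sum=10), consumes 2 rolls
Frame 6 starts at roll index 10: roll=10 (strike), consumes 1 roll
Frame 7 starts at roll index 11: rolls=6,4 (sum=10), consumes 2 rolls
Frame 8 starts at roll index 13: rolls=0,8 (sum=8), consumes 2 rolls
Frame 9 starts at roll index 15: rolls=9,0 (sum=9), consumes 2 rolls
Frame 10 starts at roll index 17: 3 remaining rolls

Answer: 0 2 4 6 8 10 11 13 15 17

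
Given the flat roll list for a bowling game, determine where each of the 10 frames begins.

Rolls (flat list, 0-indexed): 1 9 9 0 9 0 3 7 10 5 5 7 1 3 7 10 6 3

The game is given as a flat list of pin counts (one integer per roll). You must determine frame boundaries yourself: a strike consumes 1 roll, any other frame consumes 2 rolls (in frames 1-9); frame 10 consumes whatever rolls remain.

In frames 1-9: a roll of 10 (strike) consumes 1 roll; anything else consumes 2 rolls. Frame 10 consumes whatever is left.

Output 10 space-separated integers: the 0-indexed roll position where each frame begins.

Answer: 0 2 4 6 8 9 11 13 15 16

Derivation:
Frame 1 starts at roll index 0: rolls=1,9 (sum=10), consumes 2 rolls
Frame 2 starts at roll index 2: rolls=9,0 (sum=9), consumes 2 rolls
Frame 3 starts at roll index 4: rolls=9,0 (sum=9), consumes 2 rolls
Frame 4 starts at roll index 6: rolls=3,7 (sum=10), consumes 2 rolls
Frame 5 starts at roll index 8: roll=10 (strike), consumes 1 roll
Frame 6 starts at roll index 9: rolls=5,5 (sum=10), consumes 2 rolls
Frame 7 starts at roll index 11: rolls=7,1 (sum=8), consumes 2 rolls
Frame 8 starts at roll index 13: rolls=3,7 (sum=10), consumes 2 rolls
Frame 9 starts at roll index 15: roll=10 (strike), consumes 1 roll
Frame 10 starts at roll index 16: 2 remaining rolls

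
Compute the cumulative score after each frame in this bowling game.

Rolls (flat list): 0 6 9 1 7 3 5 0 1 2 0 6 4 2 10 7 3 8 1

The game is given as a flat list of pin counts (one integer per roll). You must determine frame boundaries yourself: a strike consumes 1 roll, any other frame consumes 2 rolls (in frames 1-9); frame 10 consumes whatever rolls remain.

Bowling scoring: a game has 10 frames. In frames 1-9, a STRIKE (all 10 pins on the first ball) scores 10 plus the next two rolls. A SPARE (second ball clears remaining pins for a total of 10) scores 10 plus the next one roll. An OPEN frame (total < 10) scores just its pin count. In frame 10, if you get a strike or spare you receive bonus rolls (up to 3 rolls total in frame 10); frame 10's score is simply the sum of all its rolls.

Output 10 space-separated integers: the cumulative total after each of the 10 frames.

Answer: 6 23 38 43 46 52 58 78 96 105

Derivation:
Frame 1: OPEN (0+6=6). Cumulative: 6
Frame 2: SPARE (9+1=10). 10 + next roll (7) = 17. Cumulative: 23
Frame 3: SPARE (7+3=10). 10 + next roll (5) = 15. Cumulative: 38
Frame 4: OPEN (5+0=5). Cumulative: 43
Frame 5: OPEN (1+2=3). Cumulative: 46
Frame 6: OPEN (0+6=6). Cumulative: 52
Frame 7: OPEN (4+2=6). Cumulative: 58
Frame 8: STRIKE. 10 + next two rolls (7+3) = 20. Cumulative: 78
Frame 9: SPARE (7+3=10). 10 + next roll (8) = 18. Cumulative: 96
Frame 10: OPEN. Sum of all frame-10 rolls (8+1) = 9. Cumulative: 105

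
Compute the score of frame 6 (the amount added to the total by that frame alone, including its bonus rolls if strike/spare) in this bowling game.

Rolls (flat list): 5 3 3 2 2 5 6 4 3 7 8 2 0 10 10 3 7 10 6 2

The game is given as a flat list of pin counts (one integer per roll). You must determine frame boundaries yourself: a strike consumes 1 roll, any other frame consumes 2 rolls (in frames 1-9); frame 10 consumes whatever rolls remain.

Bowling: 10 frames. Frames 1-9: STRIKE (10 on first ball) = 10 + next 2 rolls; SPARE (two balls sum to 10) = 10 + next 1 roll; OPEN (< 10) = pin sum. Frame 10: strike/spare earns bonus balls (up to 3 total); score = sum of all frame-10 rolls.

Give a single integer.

Frame 1: OPEN (5+3=8). Cumulative: 8
Frame 2: OPEN (3+2=5). Cumulative: 13
Frame 3: OPEN (2+5=7). Cumulative: 20
Frame 4: SPARE (6+4=10). 10 + next roll (3) = 13. Cumulative: 33
Frame 5: SPARE (3+7=10). 10 + next roll (8) = 18. Cumulative: 51
Frame 6: SPARE (8+2=10). 10 + next roll (0) = 10. Cumulative: 61
Frame 7: SPARE (0+10=10). 10 + next roll (10) = 20. Cumulative: 81
Frame 8: STRIKE. 10 + next two rolls (3+7) = 20. Cumulative: 101

Answer: 10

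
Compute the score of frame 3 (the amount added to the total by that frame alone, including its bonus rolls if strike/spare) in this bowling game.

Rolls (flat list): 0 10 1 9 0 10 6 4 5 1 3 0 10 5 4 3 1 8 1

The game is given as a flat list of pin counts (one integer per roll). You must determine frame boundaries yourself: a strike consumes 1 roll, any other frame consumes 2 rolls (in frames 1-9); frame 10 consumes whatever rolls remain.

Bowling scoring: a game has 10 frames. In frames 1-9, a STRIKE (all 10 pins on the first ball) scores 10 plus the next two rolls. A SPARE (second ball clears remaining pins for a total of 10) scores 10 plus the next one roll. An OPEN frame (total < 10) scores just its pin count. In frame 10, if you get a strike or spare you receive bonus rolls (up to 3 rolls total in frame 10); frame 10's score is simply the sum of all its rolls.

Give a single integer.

Answer: 16

Derivation:
Frame 1: SPARE (0+10=10). 10 + next roll (1) = 11. Cumulative: 11
Frame 2: SPARE (1+9=10). 10 + next roll (0) = 10. Cumulative: 21
Frame 3: SPARE (0+10=10). 10 + next roll (6) = 16. Cumulative: 37
Frame 4: SPARE (6+4=10). 10 + next roll (5) = 15. Cumulative: 52
Frame 5: OPEN (5+1=6). Cumulative: 58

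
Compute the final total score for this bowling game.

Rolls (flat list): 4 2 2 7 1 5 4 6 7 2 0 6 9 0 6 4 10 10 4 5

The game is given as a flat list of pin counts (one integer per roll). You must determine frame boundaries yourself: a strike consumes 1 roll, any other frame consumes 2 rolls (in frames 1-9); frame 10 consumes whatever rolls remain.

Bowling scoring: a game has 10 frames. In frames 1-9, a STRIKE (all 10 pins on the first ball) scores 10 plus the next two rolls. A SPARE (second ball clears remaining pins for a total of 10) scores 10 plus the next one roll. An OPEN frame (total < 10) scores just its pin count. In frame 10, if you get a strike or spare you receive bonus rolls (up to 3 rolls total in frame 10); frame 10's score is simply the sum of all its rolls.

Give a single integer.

Frame 1: OPEN (4+2=6). Cumulative: 6
Frame 2: OPEN (2+7=9). Cumulative: 15
Frame 3: OPEN (1+5=6). Cumulative: 21
Frame 4: SPARE (4+6=10). 10 + next roll (7) = 17. Cumulative: 38
Frame 5: OPEN (7+2=9). Cumulative: 47
Frame 6: OPEN (0+6=6). Cumulative: 53
Frame 7: OPEN (9+0=9). Cumulative: 62
Frame 8: SPARE (6+4=10). 10 + next roll (10) = 20. Cumulative: 82
Frame 9: STRIKE. 10 + next two rolls (10+4) = 24. Cumulative: 106
Frame 10: STRIKE. Sum of all frame-10 rolls (10+4+5) = 19. Cumulative: 125

Answer: 125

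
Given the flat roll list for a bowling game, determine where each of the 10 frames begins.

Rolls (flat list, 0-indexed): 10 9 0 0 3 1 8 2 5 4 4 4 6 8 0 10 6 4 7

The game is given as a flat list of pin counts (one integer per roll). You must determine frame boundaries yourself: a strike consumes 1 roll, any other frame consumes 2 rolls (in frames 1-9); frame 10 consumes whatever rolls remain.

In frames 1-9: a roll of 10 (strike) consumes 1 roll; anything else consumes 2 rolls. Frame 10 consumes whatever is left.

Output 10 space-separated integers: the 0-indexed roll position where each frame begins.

Answer: 0 1 3 5 7 9 11 13 15 16

Derivation:
Frame 1 starts at roll index 0: roll=10 (strike), consumes 1 roll
Frame 2 starts at roll index 1: rolls=9,0 (sum=9), consumes 2 rolls
Frame 3 starts at roll index 3: rolls=0,3 (sum=3), consumes 2 rolls
Frame 4 starts at roll index 5: rolls=1,8 (sum=9), consumes 2 rolls
Frame 5 starts at roll index 7: rolls=2,5 (sum=7), consumes 2 rolls
Frame 6 starts at roll index 9: rolls=4,4 (sum=8), consumes 2 rolls
Frame 7 starts at roll index 11: rolls=4,6 (sum=10), consumes 2 rolls
Frame 8 starts at roll index 13: rolls=8,0 (sum=8), consumes 2 rolls
Frame 9 starts at roll index 15: roll=10 (strike), consumes 1 roll
Frame 10 starts at roll index 16: 3 remaining rolls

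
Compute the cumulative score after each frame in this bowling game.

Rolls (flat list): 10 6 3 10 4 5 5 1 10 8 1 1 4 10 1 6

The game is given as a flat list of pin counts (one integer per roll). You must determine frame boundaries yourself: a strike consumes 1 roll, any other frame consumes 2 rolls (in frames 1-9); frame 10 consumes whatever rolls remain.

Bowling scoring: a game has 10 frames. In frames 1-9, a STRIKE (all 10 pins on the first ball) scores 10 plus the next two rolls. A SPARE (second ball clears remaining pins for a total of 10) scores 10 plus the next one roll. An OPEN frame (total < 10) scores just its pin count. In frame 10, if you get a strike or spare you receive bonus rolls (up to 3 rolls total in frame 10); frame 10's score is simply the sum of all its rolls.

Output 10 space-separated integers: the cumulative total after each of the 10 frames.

Frame 1: STRIKE. 10 + next two rolls (6+3) = 19. Cumulative: 19
Frame 2: OPEN (6+3=9). Cumulative: 28
Frame 3: STRIKE. 10 + next two rolls (4+5) = 19. Cumulative: 47
Frame 4: OPEN (4+5=9). Cumulative: 56
Frame 5: OPEN (5+1=6). Cumulative: 62
Frame 6: STRIKE. 10 + next two rolls (8+1) = 19. Cumulative: 81
Frame 7: OPEN (8+1=9). Cumulative: 90
Frame 8: OPEN (1+4=5). Cumulative: 95
Frame 9: STRIKE. 10 + next two rolls (1+6) = 17. Cumulative: 112
Frame 10: OPEN. Sum of all frame-10 rolls (1+6) = 7. Cumulative: 119

Answer: 19 28 47 56 62 81 90 95 112 119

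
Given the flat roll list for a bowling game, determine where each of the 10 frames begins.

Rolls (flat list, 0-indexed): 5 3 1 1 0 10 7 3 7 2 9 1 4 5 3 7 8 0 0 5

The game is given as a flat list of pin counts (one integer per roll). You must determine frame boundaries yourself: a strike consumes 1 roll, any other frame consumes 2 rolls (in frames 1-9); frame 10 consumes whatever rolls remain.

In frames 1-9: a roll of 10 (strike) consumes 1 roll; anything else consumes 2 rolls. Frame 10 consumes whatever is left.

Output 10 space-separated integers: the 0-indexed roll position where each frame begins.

Frame 1 starts at roll index 0: rolls=5,3 (sum=8), consumes 2 rolls
Frame 2 starts at roll index 2: rolls=1,1 (sum=2), consumes 2 rolls
Frame 3 starts at roll index 4: rolls=0,10 (sum=10), consumes 2 rolls
Frame 4 starts at roll index 6: rolls=7,3 (sum=10), consumes 2 rolls
Frame 5 starts at roll index 8: rolls=7,2 (sum=9), consumes 2 rolls
Frame 6 starts at roll index 10: rolls=9,1 (sum=10), consumes 2 rolls
Frame 7 starts at roll index 12: rolls=4,5 (sum=9), consumes 2 rolls
Frame 8 starts at roll index 14: rolls=3,7 (sum=10), consumes 2 rolls
Frame 9 starts at roll index 16: rolls=8,0 (sum=8), consumes 2 rolls
Frame 10 starts at roll index 18: 2 remaining rolls

Answer: 0 2 4 6 8 10 12 14 16 18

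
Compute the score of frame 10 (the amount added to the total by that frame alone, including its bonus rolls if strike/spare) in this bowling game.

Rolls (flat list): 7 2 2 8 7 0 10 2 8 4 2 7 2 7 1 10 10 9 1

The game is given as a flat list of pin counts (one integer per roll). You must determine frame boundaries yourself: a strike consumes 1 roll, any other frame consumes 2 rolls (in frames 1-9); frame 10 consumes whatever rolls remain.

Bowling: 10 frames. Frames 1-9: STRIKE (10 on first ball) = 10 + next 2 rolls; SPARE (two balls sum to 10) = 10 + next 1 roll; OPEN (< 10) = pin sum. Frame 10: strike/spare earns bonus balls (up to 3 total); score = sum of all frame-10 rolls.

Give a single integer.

Answer: 20

Derivation:
Frame 1: OPEN (7+2=9). Cumulative: 9
Frame 2: SPARE (2+8=10). 10 + next roll (7) = 17. Cumulative: 26
Frame 3: OPEN (7+0=7). Cumulative: 33
Frame 4: STRIKE. 10 + next two rolls (2+8) = 20. Cumulative: 53
Frame 5: SPARE (2+8=10). 10 + next roll (4) = 14. Cumulative: 67
Frame 6: OPEN (4+2=6). Cumulative: 73
Frame 7: OPEN (7+2=9). Cumulative: 82
Frame 8: OPEN (7+1=8). Cumulative: 90
Frame 9: STRIKE. 10 + next two rolls (10+9) = 29. Cumulative: 119
Frame 10: STRIKE. Sum of all frame-10 rolls (10+9+1) = 20. Cumulative: 139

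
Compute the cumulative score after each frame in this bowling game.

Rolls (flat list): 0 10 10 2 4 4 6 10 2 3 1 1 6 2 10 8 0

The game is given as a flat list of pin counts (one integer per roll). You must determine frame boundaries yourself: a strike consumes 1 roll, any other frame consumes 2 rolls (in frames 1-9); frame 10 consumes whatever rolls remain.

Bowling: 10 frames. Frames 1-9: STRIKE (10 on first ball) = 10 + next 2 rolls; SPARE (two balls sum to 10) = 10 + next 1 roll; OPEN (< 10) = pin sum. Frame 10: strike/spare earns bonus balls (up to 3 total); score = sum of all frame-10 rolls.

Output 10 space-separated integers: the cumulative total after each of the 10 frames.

Answer: 20 36 42 62 77 82 84 92 110 118

Derivation:
Frame 1: SPARE (0+10=10). 10 + next roll (10) = 20. Cumulative: 20
Frame 2: STRIKE. 10 + next two rolls (2+4) = 16. Cumulative: 36
Frame 3: OPEN (2+4=6). Cumulative: 42
Frame 4: SPARE (4+6=10). 10 + next roll (10) = 20. Cumulative: 62
Frame 5: STRIKE. 10 + next two rolls (2+3) = 15. Cumulative: 77
Frame 6: OPEN (2+3=5). Cumulative: 82
Frame 7: OPEN (1+1=2). Cumulative: 84
Frame 8: OPEN (6+2=8). Cumulative: 92
Frame 9: STRIKE. 10 + next two rolls (8+0) = 18. Cumulative: 110
Frame 10: OPEN. Sum of all frame-10 rolls (8+0) = 8. Cumulative: 118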